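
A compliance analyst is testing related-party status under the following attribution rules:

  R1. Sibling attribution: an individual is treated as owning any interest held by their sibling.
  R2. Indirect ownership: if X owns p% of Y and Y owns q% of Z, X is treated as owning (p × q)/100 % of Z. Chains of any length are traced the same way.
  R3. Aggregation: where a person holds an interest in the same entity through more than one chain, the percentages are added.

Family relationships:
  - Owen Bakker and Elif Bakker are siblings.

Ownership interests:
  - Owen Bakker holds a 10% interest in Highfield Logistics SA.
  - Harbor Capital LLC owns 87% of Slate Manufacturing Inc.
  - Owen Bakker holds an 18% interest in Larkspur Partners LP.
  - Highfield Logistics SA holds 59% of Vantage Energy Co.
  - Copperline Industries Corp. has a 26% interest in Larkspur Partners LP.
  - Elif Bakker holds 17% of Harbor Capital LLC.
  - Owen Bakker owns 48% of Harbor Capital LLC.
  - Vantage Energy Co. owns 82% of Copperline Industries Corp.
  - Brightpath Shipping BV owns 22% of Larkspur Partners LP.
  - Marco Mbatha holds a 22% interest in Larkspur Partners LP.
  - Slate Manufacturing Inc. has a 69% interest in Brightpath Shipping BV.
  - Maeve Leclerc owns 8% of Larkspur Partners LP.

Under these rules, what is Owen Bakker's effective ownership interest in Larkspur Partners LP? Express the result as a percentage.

27.84217%

By sibling attribution (R1), Owen Bakker is treated as also owning Elif Bakker's interest in Harbor Capital LLC, giving 48% + 17% = 65%.
Chain via Harbor Capital LLC → Slate Manufacturing Inc. → Brightpath Shipping BV (R2): 65% × 87% × 69% × 22% = 8.58429% of Larkspur Partners LP.
Chain via Highfield Logistics SA → Vantage Energy Co. → Copperline Industries Corp. (R2): 10% × 59% × 82% × 26% = 1.25788% of Larkspur Partners LP.
Direct interest in Larkspur Partners LP: 18%.
Aggregating (R3): 8.58429% + 1.25788% + 18% = 27.84217%.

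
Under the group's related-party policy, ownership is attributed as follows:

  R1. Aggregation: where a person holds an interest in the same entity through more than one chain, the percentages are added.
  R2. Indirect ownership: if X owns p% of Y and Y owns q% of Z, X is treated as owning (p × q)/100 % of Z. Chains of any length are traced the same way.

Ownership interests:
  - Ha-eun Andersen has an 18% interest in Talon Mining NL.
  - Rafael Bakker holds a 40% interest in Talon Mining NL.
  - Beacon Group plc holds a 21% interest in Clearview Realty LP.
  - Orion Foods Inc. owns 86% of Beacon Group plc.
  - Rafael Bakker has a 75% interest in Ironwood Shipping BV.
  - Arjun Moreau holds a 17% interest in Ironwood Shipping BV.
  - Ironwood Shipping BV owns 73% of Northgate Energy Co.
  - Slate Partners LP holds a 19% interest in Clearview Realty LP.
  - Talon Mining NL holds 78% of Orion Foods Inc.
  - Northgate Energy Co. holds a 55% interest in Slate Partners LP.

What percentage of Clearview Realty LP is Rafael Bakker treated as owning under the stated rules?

11.356095%

Chain via Talon Mining NL → Orion Foods Inc. → Beacon Group plc (R2): 40% × 78% × 86% × 21% = 5.63472% of Clearview Realty LP.
Chain via Ironwood Shipping BV → Northgate Energy Co. → Slate Partners LP (R2): 75% × 73% × 55% × 19% = 5.721375% of Clearview Realty LP.
Aggregating (R1): 5.63472% + 5.721375% = 11.356095%.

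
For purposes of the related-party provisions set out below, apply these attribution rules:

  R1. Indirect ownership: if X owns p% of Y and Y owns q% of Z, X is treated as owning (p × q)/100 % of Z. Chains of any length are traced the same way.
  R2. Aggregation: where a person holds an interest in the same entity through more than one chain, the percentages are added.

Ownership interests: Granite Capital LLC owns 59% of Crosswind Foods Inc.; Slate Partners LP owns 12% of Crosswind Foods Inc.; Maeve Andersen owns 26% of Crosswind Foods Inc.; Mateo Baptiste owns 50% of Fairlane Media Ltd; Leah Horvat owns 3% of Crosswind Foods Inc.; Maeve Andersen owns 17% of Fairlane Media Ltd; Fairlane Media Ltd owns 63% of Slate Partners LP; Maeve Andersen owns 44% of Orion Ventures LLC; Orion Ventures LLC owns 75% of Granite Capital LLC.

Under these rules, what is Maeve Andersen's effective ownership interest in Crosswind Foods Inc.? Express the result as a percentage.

Chain via Orion Ventures LLC → Granite Capital LLC (R1): 44% × 75% × 59% = 19.47% of Crosswind Foods Inc.
Chain via Fairlane Media Ltd → Slate Partners LP (R1): 17% × 63% × 12% = 1.2852% of Crosswind Foods Inc.
Direct interest in Crosswind Foods Inc: 26%.
Aggregating (R2): 19.47% + 1.2852% + 26% = 46.7552%.

46.7552%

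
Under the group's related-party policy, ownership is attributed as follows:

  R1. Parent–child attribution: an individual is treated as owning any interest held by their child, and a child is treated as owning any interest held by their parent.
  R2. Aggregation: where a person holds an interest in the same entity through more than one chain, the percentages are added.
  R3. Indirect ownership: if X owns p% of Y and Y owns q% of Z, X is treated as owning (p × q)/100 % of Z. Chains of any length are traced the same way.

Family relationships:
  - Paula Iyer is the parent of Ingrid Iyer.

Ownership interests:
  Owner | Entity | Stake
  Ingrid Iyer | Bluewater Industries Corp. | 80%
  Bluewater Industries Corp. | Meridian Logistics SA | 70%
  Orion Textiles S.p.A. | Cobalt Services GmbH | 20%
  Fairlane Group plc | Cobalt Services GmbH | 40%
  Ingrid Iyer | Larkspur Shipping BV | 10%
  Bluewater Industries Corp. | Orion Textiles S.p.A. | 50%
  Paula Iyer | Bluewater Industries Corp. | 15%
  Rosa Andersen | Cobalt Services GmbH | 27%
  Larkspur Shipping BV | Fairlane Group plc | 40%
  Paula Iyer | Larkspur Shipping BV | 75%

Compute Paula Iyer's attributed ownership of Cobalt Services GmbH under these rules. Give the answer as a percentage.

23.1%

By parent–child attribution (R1), Paula Iyer is treated as also owning Ingrid Iyer's interest in Larkspur Shipping BV, giving 75% + 10% = 85%.
By parent–child attribution (R1), Paula Iyer is treated as also owning Ingrid Iyer's interest in Bluewater Industries Corp, giving 15% + 80% = 95%.
Chain via Larkspur Shipping BV → Fairlane Group plc (R3): 85% × 40% × 40% = 13.6% of Cobalt Services GmbH.
Chain via Bluewater Industries Corp. → Orion Textiles S.p.A. (R3): 95% × 50% × 20% = 9.5% of Cobalt Services GmbH.
Aggregating (R2): 13.6% + 9.5% = 23.1%.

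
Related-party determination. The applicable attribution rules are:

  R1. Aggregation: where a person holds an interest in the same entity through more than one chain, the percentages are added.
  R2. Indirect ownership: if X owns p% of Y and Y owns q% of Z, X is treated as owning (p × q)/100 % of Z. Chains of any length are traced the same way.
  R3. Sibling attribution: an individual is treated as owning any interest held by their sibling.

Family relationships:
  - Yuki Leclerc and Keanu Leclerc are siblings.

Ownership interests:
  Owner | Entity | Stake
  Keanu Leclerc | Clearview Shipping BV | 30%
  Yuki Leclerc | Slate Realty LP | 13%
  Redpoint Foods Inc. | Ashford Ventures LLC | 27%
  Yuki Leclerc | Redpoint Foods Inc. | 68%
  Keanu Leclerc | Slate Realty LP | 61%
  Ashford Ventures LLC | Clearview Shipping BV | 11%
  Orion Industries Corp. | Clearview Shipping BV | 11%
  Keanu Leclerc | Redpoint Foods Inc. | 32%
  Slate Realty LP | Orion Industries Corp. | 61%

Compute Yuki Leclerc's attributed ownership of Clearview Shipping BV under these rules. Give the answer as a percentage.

37.9354%

By sibling attribution (R3), Yuki Leclerc is treated as also owning Keanu Leclerc's interest in Redpoint Foods Inc, giving 68% + 32% = 100%.
By sibling attribution (R3), Yuki Leclerc is treated as also owning Keanu Leclerc's interest in Slate Realty LP, giving 13% + 61% = 74%.
By sibling attribution (R3), Yuki Leclerc is treated as owning Keanu Leclerc's 30% interest in Clearview Shipping BV.
Chain via Redpoint Foods Inc. → Ashford Ventures LLC (R2): 100% × 27% × 11% = 2.97% of Clearview Shipping BV.
Chain via Slate Realty LP → Orion Industries Corp. (R2): 74% × 61% × 11% = 4.9654% of Clearview Shipping BV.
Direct interest in Clearview Shipping BV: 30%.
Aggregating (R1): 2.97% + 4.9654% + 30% = 37.9354%.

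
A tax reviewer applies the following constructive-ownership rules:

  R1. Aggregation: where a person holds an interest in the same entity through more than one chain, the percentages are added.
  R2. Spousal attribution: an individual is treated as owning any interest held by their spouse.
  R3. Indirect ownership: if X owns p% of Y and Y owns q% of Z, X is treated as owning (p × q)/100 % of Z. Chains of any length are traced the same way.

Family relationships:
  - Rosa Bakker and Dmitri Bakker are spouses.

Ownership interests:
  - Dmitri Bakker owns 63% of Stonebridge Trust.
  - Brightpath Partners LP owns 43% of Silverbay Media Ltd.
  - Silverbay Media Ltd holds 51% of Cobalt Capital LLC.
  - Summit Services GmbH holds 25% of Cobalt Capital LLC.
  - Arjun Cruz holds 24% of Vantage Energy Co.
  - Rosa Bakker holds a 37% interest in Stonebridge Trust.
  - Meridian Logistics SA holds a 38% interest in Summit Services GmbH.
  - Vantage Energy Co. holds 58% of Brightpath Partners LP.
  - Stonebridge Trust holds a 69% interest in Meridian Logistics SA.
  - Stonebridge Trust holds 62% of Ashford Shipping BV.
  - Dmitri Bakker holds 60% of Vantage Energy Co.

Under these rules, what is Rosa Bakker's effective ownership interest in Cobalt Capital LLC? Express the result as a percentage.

14.18664%

By spousal attribution (R2), Rosa Bakker is treated as also owning Dmitri Bakker's interest in Stonebridge Trust, giving 37% + 63% = 100%.
By spousal attribution (R2), Rosa Bakker is treated as owning Dmitri Bakker's 60% interest in Vantage Energy Co.
Chain via Stonebridge Trust → Meridian Logistics SA → Summit Services GmbH (R3): 100% × 69% × 38% × 25% = 6.555% of Cobalt Capital LLC.
Chain via Vantage Energy Co. → Brightpath Partners LP → Silverbay Media Ltd (R3): 60% × 58% × 43% × 51% = 7.63164% of Cobalt Capital LLC.
Aggregating (R1): 6.555% + 7.63164% = 14.18664%.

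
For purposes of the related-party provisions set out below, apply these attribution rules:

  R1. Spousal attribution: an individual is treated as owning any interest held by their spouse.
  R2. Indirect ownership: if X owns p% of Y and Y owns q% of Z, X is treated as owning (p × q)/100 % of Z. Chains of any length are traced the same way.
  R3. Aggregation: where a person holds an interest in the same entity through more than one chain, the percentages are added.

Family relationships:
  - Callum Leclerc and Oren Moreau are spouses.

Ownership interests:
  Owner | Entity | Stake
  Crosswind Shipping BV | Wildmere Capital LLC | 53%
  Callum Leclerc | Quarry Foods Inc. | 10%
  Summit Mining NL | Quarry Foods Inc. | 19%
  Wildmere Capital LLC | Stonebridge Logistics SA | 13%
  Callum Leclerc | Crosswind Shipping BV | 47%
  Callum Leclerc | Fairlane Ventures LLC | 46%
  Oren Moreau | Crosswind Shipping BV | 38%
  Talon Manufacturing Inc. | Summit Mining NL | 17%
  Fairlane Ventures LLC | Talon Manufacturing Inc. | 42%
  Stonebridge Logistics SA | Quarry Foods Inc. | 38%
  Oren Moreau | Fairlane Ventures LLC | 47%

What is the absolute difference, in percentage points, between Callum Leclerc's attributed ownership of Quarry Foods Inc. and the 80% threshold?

66.512892

By spousal attribution (R1), Callum Leclerc is treated as also owning Oren Moreau's interest in Fairlane Ventures LLC, giving 46% + 47% = 93%.
By spousal attribution (R1), Callum Leclerc is treated as also owning Oren Moreau's interest in Crosswind Shipping BV, giving 47% + 38% = 85%.
Chain via Fairlane Ventures LLC → Talon Manufacturing Inc. → Summit Mining NL (R2): 93% × 42% × 17% × 19% = 1.261638% of Quarry Foods Inc.
Chain via Crosswind Shipping BV → Wildmere Capital LLC → Stonebridge Logistics SA (R2): 85% × 53% × 13% × 38% = 2.22547% of Quarry Foods Inc.
Direct interest in Quarry Foods Inc: 10%.
Aggregating (R3): 1.261638% + 2.22547% + 10% = 13.487108%.
13.487108% falls short of the 80% threshold by 66.512892 percentage points.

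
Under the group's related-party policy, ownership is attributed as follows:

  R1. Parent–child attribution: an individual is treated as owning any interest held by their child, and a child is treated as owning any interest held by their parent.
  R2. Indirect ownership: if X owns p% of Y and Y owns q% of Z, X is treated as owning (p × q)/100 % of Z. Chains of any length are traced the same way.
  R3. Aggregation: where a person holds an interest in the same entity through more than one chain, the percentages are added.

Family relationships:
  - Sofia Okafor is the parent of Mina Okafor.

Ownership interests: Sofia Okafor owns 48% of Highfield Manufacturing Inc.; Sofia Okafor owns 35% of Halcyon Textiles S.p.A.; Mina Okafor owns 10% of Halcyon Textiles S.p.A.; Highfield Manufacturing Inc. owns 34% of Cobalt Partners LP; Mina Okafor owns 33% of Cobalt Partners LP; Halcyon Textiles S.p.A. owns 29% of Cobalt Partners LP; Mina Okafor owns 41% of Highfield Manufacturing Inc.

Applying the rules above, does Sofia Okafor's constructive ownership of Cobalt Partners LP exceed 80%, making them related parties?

No

By parent–child attribution (R1), Sofia Okafor is treated as also owning Mina Okafor's interest in Halcyon Textiles S.p.A, giving 35% + 10% = 45%.
By parent–child attribution (R1), Sofia Okafor is treated as also owning Mina Okafor's interest in Highfield Manufacturing Inc, giving 48% + 41% = 89%.
By parent–child attribution (R1), Sofia Okafor is treated as owning Mina Okafor's 33% interest in Cobalt Partners LP.
Chain via Halcyon Textiles S.p.A. (R2): 45% × 29% = 13.05% of Cobalt Partners LP.
Chain via Highfield Manufacturing Inc. (R2): 89% × 34% = 30.26% of Cobalt Partners LP.
Direct interest in Cobalt Partners LP: 33%.
Aggregating (R3): 13.05% + 30.26% + 33% = 76.31%.
76.31% does not exceed the 80% threshold, so Sofia is not a related party to Cobalt Partners LP.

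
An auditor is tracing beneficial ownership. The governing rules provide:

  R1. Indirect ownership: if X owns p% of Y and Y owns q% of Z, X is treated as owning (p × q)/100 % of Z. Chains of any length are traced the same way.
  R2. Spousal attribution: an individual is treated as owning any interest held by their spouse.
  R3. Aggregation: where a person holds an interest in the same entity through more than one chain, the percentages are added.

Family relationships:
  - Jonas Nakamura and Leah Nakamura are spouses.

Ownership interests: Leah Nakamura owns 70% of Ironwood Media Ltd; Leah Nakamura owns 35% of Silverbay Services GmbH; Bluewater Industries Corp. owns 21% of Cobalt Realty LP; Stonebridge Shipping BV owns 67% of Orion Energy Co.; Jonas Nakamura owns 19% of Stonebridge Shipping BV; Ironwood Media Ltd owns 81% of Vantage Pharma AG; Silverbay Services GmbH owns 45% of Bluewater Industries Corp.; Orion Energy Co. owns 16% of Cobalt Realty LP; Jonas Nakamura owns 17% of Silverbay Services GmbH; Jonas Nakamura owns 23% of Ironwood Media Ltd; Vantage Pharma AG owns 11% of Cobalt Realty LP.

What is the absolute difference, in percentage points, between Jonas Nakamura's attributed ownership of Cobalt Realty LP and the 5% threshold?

10.2371

By spousal attribution (R2), Jonas Nakamura is treated as also owning Leah Nakamura's interest in Silverbay Services GmbH, giving 17% + 35% = 52%.
By spousal attribution (R2), Jonas Nakamura is treated as also owning Leah Nakamura's interest in Ironwood Media Ltd, giving 23% + 70% = 93%.
Chain via Silverbay Services GmbH → Bluewater Industries Corp. (R1): 52% × 45% × 21% = 4.914% of Cobalt Realty LP.
Chain via Stonebridge Shipping BV → Orion Energy Co. (R1): 19% × 67% × 16% = 2.0368% of Cobalt Realty LP.
Chain via Ironwood Media Ltd → Vantage Pharma AG (R1): 93% × 81% × 11% = 8.2863% of Cobalt Realty LP.
Aggregating (R3): 4.914% + 2.0368% + 8.2863% = 15.2371%.
15.2371% exceeds the 5% threshold by 10.2371 percentage points.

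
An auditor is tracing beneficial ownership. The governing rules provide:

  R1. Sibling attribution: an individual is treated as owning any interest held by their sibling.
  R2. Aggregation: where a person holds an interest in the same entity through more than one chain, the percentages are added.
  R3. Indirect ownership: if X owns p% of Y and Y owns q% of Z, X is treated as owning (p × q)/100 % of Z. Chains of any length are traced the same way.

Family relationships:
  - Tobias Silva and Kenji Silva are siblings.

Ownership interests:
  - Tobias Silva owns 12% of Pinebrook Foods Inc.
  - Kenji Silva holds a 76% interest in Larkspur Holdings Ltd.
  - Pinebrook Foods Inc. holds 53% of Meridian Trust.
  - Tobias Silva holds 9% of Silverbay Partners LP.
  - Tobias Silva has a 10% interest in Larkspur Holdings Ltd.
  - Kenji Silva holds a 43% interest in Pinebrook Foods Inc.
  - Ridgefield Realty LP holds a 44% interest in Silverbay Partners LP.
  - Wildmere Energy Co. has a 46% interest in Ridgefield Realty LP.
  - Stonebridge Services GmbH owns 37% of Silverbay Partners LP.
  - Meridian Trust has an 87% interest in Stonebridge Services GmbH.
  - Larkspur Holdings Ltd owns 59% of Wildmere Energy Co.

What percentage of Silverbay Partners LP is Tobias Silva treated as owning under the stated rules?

28.653161%

By sibling attribution (R1), Tobias Silva is treated as also owning Kenji Silva's interest in Pinebrook Foods Inc, giving 12% + 43% = 55%.
By sibling attribution (R1), Tobias Silva is treated as also owning Kenji Silva's interest in Larkspur Holdings Ltd, giving 10% + 76% = 86%.
Chain via Pinebrook Foods Inc. → Meridian Trust → Stonebridge Services GmbH (R3): 55% × 53% × 87% × 37% = 9.383385% of Silverbay Partners LP.
Chain via Larkspur Holdings Ltd → Wildmere Energy Co. → Ridgefield Realty LP (R3): 86% × 59% × 46% × 44% = 10.269776% of Silverbay Partners LP.
Direct interest in Silverbay Partners LP: 9%.
Aggregating (R2): 9.383385% + 10.269776% + 9% = 28.653161%.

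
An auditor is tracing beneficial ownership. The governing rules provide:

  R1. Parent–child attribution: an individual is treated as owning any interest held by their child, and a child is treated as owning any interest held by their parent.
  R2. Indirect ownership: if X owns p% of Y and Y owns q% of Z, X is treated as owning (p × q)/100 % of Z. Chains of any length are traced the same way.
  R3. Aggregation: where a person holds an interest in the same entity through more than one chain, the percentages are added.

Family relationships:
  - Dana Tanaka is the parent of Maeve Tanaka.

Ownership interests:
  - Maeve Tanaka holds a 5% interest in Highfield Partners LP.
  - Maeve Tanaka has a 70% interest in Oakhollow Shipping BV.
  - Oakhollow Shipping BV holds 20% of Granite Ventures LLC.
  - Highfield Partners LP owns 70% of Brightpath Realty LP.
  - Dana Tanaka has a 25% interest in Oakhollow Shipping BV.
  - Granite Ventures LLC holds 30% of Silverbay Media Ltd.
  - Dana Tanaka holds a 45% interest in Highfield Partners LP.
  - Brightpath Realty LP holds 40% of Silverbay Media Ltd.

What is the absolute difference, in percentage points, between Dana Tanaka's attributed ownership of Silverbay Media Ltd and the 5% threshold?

By parent–child attribution (R1), Dana Tanaka is treated as also owning Maeve Tanaka's interest in Highfield Partners LP, giving 45% + 5% = 50%.
By parent–child attribution (R1), Dana Tanaka is treated as also owning Maeve Tanaka's interest in Oakhollow Shipping BV, giving 25% + 70% = 95%.
Chain via Highfield Partners LP → Brightpath Realty LP (R2): 50% × 70% × 40% = 14% of Silverbay Media Ltd.
Chain via Oakhollow Shipping BV → Granite Ventures LLC (R2): 95% × 20% × 30% = 5.7% of Silverbay Media Ltd.
Aggregating (R3): 14% + 5.7% = 19.7%.
19.7% exceeds the 5% threshold by 14.7 percentage points.

14.7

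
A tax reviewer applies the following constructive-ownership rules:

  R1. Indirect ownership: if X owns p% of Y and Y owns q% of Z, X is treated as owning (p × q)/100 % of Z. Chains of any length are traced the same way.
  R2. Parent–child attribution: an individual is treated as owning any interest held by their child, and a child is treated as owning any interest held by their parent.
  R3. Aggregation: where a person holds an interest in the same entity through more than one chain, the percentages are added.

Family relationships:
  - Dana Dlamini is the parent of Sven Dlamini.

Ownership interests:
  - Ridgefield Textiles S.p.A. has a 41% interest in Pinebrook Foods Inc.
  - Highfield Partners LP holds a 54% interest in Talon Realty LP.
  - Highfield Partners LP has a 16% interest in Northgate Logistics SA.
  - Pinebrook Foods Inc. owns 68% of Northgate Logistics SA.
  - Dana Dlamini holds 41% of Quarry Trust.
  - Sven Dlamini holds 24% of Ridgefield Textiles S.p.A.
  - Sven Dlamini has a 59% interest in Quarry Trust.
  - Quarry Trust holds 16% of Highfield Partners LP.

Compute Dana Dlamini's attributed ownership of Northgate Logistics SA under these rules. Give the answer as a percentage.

9.2512%

By parent–child attribution (R2), Dana Dlamini is treated as also owning Sven Dlamini's interest in Quarry Trust, giving 41% + 59% = 100%.
By parent–child attribution (R2), Dana Dlamini is treated as owning Sven Dlamini's 24% interest in Ridgefield Textiles S.p.A.
Chain via Quarry Trust → Highfield Partners LP (R1): 100% × 16% × 16% = 2.56% of Northgate Logistics SA.
Chain via Ridgefield Textiles S.p.A. → Pinebrook Foods Inc. (R1): 24% × 41% × 68% = 6.6912% of Northgate Logistics SA.
Aggregating (R3): 2.56% + 6.6912% = 9.2512%.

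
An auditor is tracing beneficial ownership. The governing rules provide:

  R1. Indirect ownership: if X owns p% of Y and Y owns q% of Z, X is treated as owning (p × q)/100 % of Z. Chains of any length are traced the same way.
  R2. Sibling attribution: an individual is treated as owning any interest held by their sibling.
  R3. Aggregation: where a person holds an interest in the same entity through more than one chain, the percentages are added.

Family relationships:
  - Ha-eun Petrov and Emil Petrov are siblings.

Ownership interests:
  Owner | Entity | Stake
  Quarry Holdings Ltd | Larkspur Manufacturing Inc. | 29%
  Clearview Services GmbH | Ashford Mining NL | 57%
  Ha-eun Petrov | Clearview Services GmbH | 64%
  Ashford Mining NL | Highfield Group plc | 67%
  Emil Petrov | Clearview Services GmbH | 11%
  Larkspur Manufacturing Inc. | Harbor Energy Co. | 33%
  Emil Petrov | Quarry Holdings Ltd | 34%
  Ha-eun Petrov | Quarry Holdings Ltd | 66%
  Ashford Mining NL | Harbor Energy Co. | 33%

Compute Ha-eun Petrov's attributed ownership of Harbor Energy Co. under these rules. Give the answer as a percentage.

23.6775%

By sibling attribution (R2), Ha-eun Petrov is treated as also owning Emil Petrov's interest in Clearview Services GmbH, giving 64% + 11% = 75%.
By sibling attribution (R2), Ha-eun Petrov is treated as also owning Emil Petrov's interest in Quarry Holdings Ltd, giving 66% + 34% = 100%.
Chain via Clearview Services GmbH → Ashford Mining NL (R1): 75% × 57% × 33% = 14.1075% of Harbor Energy Co.
Chain via Quarry Holdings Ltd → Larkspur Manufacturing Inc. (R1): 100% × 29% × 33% = 9.57% of Harbor Energy Co.
Aggregating (R3): 14.1075% + 9.57% = 23.6775%.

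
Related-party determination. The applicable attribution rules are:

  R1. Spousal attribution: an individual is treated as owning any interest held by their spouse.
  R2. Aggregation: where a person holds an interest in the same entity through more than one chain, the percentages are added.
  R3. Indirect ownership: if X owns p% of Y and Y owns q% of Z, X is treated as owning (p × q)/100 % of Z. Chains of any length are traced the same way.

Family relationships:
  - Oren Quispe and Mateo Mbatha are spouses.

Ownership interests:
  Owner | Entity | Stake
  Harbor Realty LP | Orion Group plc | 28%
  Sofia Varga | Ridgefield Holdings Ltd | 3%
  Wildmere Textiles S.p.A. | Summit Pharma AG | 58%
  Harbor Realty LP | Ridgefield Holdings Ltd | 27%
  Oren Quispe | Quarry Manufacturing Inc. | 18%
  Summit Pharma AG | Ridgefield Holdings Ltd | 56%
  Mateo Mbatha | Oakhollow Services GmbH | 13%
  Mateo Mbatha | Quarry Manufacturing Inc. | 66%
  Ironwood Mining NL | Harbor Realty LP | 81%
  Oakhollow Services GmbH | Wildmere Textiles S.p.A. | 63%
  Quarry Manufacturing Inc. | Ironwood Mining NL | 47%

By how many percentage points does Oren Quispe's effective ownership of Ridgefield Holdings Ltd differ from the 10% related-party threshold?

By spousal attribution (R1), Oren Quispe is treated as also owning Mateo Mbatha's interest in Quarry Manufacturing Inc, giving 18% + 66% = 84%.
By spousal attribution (R1), Oren Quispe is treated as owning Mateo Mbatha's 13% interest in Oakhollow Services GmbH.
Chain via Quarry Manufacturing Inc. → Ironwood Mining NL → Harbor Realty LP (R3): 84% × 47% × 81% × 27% = 8.634276% of Ridgefield Holdings Ltd.
Chain via Oakhollow Services GmbH → Wildmere Textiles S.p.A. → Summit Pharma AG (R3): 13% × 63% × 58% × 56% = 2.660112% of Ridgefield Holdings Ltd.
Aggregating (R2): 8.634276% + 2.660112% = 11.294388%.
11.294388% exceeds the 10% threshold by 1.294388 percentage points.

1.294388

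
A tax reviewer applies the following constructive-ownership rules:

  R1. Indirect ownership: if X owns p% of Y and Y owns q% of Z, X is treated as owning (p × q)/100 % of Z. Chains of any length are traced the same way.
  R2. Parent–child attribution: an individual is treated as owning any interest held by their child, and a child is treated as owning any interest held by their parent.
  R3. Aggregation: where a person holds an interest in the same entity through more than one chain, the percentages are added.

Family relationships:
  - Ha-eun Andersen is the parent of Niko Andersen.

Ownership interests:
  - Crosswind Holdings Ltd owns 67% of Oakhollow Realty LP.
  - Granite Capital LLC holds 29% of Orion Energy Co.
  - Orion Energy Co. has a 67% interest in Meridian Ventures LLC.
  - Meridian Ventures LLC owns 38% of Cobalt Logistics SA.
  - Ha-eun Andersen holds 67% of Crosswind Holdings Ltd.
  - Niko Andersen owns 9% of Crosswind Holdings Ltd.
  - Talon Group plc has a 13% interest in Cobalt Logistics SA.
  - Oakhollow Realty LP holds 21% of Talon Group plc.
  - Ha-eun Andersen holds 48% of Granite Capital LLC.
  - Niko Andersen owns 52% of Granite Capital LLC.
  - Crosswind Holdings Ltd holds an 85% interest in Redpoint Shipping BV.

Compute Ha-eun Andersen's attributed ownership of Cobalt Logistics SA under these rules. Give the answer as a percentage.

By parent–child attribution (R2), Ha-eun Andersen is treated as also owning Niko Andersen's interest in Crosswind Holdings Ltd, giving 67% + 9% = 76%.
By parent–child attribution (R2), Ha-eun Andersen is treated as also owning Niko Andersen's interest in Granite Capital LLC, giving 48% + 52% = 100%.
Chain via Crosswind Holdings Ltd → Oakhollow Realty LP → Talon Group plc (R1): 76% × 67% × 21% × 13% = 1.390116% of Cobalt Logistics SA.
Chain via Granite Capital LLC → Orion Energy Co. → Meridian Ventures LLC (R1): 100% × 29% × 67% × 38% = 7.3834% of Cobalt Logistics SA.
Aggregating (R3): 1.390116% + 7.3834% = 8.773516%.

8.773516%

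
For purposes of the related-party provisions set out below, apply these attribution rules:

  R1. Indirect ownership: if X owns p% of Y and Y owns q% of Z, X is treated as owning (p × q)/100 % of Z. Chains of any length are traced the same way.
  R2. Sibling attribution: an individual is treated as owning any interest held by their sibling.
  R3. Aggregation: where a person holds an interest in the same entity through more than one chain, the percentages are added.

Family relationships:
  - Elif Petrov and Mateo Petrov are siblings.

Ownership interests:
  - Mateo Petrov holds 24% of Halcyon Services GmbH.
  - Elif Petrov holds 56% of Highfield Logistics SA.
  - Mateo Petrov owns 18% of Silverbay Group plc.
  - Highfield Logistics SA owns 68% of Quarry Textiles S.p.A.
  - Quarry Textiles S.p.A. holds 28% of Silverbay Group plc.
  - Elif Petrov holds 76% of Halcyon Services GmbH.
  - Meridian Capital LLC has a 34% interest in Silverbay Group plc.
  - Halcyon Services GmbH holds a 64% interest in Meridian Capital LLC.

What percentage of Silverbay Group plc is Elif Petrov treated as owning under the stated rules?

50.4224%

By sibling attribution (R2), Elif Petrov is treated as also owning Mateo Petrov's interest in Halcyon Services GmbH, giving 76% + 24% = 100%.
By sibling attribution (R2), Elif Petrov is treated as owning Mateo Petrov's 18% interest in Silverbay Group plc.
Chain via Highfield Logistics SA → Quarry Textiles S.p.A. (R1): 56% × 68% × 28% = 10.6624% of Silverbay Group plc.
Chain via Halcyon Services GmbH → Meridian Capital LLC (R1): 100% × 64% × 34% = 21.76% of Silverbay Group plc.
Direct interest in Silverbay Group plc: 18%.
Aggregating (R3): 10.6624% + 21.76% + 18% = 50.4224%.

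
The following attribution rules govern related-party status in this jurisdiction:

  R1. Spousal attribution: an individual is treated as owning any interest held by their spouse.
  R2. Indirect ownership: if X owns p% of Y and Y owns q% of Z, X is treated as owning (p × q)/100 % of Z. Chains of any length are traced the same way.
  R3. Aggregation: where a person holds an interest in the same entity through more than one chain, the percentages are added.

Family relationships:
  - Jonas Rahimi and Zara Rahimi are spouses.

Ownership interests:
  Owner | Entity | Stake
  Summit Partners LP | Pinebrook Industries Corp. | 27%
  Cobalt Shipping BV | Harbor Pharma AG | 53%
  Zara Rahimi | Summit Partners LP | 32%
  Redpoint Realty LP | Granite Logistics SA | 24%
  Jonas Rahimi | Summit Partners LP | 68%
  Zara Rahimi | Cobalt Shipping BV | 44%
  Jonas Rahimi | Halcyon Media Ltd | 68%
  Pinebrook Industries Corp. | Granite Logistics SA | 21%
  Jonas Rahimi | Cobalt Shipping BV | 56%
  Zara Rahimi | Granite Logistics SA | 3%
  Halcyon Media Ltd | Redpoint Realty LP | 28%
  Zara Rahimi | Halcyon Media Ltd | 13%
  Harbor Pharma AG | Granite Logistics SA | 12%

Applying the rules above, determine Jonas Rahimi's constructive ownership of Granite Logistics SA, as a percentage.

By spousal attribution (R1), Jonas Rahimi is treated as also owning Zara Rahimi's interest in Summit Partners LP, giving 68% + 32% = 100%.
By spousal attribution (R1), Jonas Rahimi is treated as also owning Zara Rahimi's interest in Cobalt Shipping BV, giving 56% + 44% = 100%.
By spousal attribution (R1), Jonas Rahimi is treated as also owning Zara Rahimi's interest in Halcyon Media Ltd, giving 68% + 13% = 81%.
By spousal attribution (R1), Jonas Rahimi is treated as owning Zara Rahimi's 3% interest in Granite Logistics SA.
Chain via Summit Partners LP → Pinebrook Industries Corp. (R2): 100% × 27% × 21% = 5.67% of Granite Logistics SA.
Chain via Cobalt Shipping BV → Harbor Pharma AG (R2): 100% × 53% × 12% = 6.36% of Granite Logistics SA.
Chain via Halcyon Media Ltd → Redpoint Realty LP (R2): 81% × 28% × 24% = 5.4432% of Granite Logistics SA.
Direct interest in Granite Logistics SA: 3%.
Aggregating (R3): 5.67% + 6.36% + 5.4432% + 3% = 20.4732%.

20.4732%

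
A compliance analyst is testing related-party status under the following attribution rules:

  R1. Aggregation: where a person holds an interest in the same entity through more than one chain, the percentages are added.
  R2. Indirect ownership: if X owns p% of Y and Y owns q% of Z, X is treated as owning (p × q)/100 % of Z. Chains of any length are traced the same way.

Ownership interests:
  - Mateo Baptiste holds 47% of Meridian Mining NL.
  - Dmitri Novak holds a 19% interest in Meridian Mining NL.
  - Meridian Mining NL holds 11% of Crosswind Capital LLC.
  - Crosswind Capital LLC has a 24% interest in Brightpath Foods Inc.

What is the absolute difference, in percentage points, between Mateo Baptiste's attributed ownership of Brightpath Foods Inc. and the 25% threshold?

Chain via Meridian Mining NL → Crosswind Capital LLC (R2): 47% × 11% × 24% = 1.2408% of Brightpath Foods Inc.
1.2408% falls short of the 25% threshold by 23.7592 percentage points.

23.7592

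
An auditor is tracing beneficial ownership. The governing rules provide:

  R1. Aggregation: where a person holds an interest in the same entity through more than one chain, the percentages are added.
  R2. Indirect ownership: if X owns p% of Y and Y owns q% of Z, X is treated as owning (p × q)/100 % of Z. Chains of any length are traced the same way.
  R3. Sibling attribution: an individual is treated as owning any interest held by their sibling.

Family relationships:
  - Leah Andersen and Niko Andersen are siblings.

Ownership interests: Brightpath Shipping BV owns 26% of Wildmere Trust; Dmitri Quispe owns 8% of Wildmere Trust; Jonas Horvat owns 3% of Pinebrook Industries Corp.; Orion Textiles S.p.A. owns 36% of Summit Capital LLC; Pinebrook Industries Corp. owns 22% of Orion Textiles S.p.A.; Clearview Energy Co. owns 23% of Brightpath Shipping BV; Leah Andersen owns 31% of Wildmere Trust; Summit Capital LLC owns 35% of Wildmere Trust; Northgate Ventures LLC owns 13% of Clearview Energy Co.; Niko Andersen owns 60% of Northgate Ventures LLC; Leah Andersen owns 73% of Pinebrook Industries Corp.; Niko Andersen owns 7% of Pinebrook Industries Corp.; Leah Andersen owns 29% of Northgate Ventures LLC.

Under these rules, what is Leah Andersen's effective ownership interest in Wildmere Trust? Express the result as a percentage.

By sibling attribution (R3), Leah Andersen is treated as also owning Niko Andersen's interest in Pinebrook Industries Corp, giving 73% + 7% = 80%.
By sibling attribution (R3), Leah Andersen is treated as also owning Niko Andersen's interest in Northgate Ventures LLC, giving 29% + 60% = 89%.
Chain via Pinebrook Industries Corp. → Orion Textiles S.p.A. → Summit Capital LLC (R2): 80% × 22% × 36% × 35% = 2.2176% of Wildmere Trust.
Chain via Northgate Ventures LLC → Clearview Energy Co. → Brightpath Shipping BV (R2): 89% × 13% × 23% × 26% = 0.691886% of Wildmere Trust.
Direct interest in Wildmere Trust: 31%.
Aggregating (R1): 2.2176% + 0.691886% + 31% = 33.909486%.

33.909486%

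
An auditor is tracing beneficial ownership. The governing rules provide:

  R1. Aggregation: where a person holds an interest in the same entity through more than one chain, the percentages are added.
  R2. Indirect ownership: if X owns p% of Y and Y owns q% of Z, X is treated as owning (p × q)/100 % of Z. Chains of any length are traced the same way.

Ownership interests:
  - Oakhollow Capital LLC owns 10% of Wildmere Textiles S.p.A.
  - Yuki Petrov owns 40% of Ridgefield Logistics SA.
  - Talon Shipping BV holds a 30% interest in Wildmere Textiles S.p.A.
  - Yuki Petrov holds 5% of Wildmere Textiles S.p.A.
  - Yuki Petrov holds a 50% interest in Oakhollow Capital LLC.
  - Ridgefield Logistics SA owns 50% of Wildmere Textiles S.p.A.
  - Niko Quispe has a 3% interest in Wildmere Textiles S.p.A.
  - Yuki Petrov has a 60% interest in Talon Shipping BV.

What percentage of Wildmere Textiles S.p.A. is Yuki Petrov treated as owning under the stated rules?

Chain via Oakhollow Capital LLC (R2): 50% × 10% = 5% of Wildmere Textiles S.p.A.
Chain via Talon Shipping BV (R2): 60% × 30% = 18% of Wildmere Textiles S.p.A.
Chain via Ridgefield Logistics SA (R2): 40% × 50% = 20% of Wildmere Textiles S.p.A.
Direct interest in Wildmere Textiles S.p.A: 5%.
Aggregating (R1): 5% + 18% + 20% + 5% = 48%.

48%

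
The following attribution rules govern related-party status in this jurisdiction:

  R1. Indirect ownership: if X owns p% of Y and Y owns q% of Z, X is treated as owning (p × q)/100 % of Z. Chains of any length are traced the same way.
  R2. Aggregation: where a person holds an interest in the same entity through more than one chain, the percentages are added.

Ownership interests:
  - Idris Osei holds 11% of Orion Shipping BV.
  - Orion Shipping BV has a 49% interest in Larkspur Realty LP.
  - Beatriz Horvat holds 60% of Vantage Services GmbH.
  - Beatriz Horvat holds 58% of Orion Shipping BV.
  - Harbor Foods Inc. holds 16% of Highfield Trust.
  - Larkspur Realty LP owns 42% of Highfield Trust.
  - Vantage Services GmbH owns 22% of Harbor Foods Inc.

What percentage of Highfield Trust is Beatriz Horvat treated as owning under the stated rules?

Chain via Vantage Services GmbH → Harbor Foods Inc. (R1): 60% × 22% × 16% = 2.112% of Highfield Trust.
Chain via Orion Shipping BV → Larkspur Realty LP (R1): 58% × 49% × 42% = 11.9364% of Highfield Trust.
Aggregating (R2): 2.112% + 11.9364% = 14.0484%.

14.0484%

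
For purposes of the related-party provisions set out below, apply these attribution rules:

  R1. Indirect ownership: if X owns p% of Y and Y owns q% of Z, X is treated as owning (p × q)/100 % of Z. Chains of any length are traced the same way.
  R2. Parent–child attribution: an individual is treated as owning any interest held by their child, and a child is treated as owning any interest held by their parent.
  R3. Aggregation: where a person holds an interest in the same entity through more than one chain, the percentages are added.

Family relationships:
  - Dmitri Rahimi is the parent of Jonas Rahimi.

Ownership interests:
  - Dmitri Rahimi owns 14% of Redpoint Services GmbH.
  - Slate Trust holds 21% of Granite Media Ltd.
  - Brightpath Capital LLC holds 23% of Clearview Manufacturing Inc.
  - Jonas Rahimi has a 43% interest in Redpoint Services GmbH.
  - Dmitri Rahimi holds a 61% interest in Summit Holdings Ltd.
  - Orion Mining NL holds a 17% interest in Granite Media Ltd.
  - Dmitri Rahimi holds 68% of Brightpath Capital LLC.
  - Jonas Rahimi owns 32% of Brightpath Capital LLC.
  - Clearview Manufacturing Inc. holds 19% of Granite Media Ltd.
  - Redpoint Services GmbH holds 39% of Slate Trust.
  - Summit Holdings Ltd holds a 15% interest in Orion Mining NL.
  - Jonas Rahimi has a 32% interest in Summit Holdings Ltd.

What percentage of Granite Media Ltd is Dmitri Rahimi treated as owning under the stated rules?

11.4098%

By parent–child attribution (R2), Dmitri Rahimi is treated as also owning Jonas Rahimi's interest in Brightpath Capital LLC, giving 68% + 32% = 100%.
By parent–child attribution (R2), Dmitri Rahimi is treated as also owning Jonas Rahimi's interest in Redpoint Services GmbH, giving 14% + 43% = 57%.
By parent–child attribution (R2), Dmitri Rahimi is treated as also owning Jonas Rahimi's interest in Summit Holdings Ltd, giving 61% + 32% = 93%.
Chain via Brightpath Capital LLC → Clearview Manufacturing Inc. (R1): 100% × 23% × 19% = 4.37% of Granite Media Ltd.
Chain via Redpoint Services GmbH → Slate Trust (R1): 57% × 39% × 21% = 4.6683% of Granite Media Ltd.
Chain via Summit Holdings Ltd → Orion Mining NL (R1): 93% × 15% × 17% = 2.3715% of Granite Media Ltd.
Aggregating (R3): 4.37% + 4.6683% + 2.3715% = 11.4098%.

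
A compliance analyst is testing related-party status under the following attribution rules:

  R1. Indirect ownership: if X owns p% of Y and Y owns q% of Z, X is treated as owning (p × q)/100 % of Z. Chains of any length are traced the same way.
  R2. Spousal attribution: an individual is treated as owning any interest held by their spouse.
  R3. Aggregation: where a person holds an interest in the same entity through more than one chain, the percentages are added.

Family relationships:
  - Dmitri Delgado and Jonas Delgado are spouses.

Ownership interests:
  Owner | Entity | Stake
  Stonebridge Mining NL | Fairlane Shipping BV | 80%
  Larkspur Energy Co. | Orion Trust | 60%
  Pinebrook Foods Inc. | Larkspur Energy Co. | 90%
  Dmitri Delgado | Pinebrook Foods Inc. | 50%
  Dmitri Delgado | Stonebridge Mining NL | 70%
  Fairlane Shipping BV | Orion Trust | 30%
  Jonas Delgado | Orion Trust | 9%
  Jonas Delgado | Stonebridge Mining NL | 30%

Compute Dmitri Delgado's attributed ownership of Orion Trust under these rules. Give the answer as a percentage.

60%

By spousal attribution (R2), Dmitri Delgado is treated as also owning Jonas Delgado's interest in Stonebridge Mining NL, giving 70% + 30% = 100%.
By spousal attribution (R2), Dmitri Delgado is treated as owning Jonas Delgado's 9% interest in Orion Trust.
Chain via Pinebrook Foods Inc. → Larkspur Energy Co. (R1): 50% × 90% × 60% = 27% of Orion Trust.
Chain via Stonebridge Mining NL → Fairlane Shipping BV (R1): 100% × 80% × 30% = 24% of Orion Trust.
Direct interest in Orion Trust: 9%.
Aggregating (R3): 27% + 24% + 9% = 60%.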